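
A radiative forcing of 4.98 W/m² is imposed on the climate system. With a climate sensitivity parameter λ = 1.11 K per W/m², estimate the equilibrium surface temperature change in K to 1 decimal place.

ΔT = λ ΔF = 1.11 × 4.98 = 5.5278 K.

ΔT = 5.5 K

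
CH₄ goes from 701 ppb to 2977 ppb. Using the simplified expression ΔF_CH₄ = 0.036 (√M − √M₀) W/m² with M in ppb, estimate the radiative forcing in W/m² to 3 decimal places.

CH₄: 0.036 × (√2977 − √701) = 0.036 × (54.5619 − 26.4764) = 0.036 × 28.0855 = 1.0111 W/m².

ΔF = 1.011 W/m²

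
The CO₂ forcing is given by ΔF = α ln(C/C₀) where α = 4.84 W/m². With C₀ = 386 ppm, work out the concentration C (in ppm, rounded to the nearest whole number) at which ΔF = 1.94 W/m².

C ≈ 576 ppm

Set 4.84 ln(C/386) = 1.94, so ln(C/386) = 1.94/4.84 = 0.40083.
Then C/386 = e^0.40083 = 1.49306, giving C = 386 × 1.49306 = 576.32 ppm.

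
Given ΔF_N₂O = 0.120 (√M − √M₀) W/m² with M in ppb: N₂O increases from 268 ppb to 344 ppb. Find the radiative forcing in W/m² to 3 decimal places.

ΔF = 0.261 W/m²

N₂O: 0.120 × (√344 − √268) = 0.120 × (18.5472 − 16.3707) = 0.120 × 2.1765 = 0.2612 W/m².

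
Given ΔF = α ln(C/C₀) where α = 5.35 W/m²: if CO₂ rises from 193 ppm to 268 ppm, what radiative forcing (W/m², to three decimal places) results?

CO₂: 5.35 × ln(268/193) = 5.35 × ln(1.38860) = 5.35 × 0.32830 = 1.7564 W/m².

ΔF = 1.756 W/m²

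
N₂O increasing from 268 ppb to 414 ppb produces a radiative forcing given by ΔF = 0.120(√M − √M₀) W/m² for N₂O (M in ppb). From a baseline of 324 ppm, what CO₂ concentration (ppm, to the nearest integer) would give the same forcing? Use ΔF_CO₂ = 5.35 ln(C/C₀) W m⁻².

C ≈ 354 ppm

N₂O forcing: 0.120 × (√414 − √268) = 0.120 × (20.3470 − 16.3707) = 0.120 × 3.9763 = 0.47716 W/m².
Set 5.35 ln(C/324) = 0.47716: ln(C/324) = 0.47716/5.35 = 0.08919, so C = 324 × e^0.08919 = 324 × 1.09329 = 354.23 ppm.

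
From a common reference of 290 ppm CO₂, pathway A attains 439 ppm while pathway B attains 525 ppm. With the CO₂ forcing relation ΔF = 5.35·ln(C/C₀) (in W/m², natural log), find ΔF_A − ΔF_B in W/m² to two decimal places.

ΔF_A − ΔF_B = -0.96 W/m²

ΔF_A = 5.35 ln(439/290) = 5.35 × 0.41462 = 2.2182 W/m².
ΔF_B = 5.35 ln(525/290) = 5.35 × 0.59352 = 3.1753 W/m².
Difference: 2.2182 − 3.1753 = -0.9571 W/m².
(Equivalently, ΔF_A − ΔF_B = 5.35 ln(439/525) = 5.35 × -0.17890 = -0.9571 W/m².)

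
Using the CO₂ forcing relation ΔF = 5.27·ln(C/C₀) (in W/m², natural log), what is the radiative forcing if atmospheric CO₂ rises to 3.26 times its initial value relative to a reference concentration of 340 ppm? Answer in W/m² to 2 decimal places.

ΔF = 5.27 × ln(3.26) = 5.27 × 1.18173 = 6.2277 W/m².

ΔF = 6.23 W/m²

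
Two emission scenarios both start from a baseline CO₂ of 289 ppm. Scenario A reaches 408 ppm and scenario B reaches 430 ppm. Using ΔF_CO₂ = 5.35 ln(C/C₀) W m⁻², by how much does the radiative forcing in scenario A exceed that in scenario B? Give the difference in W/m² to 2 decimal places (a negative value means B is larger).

ΔF_A = 5.35 ln(408/289) = 5.35 × 0.34484 = 1.8449 W/m².
ΔF_B = 5.35 ln(430/289) = 5.35 × 0.39736 = 2.1259 W/m².
Difference: 1.8449 − 2.1259 = -0.2810 W/m².
(Equivalently, ΔF_A − ΔF_B = 5.35 ln(408/430) = 5.35 × -0.05252 = -0.2810 W/m².)

ΔF_A − ΔF_B = -0.28 W/m²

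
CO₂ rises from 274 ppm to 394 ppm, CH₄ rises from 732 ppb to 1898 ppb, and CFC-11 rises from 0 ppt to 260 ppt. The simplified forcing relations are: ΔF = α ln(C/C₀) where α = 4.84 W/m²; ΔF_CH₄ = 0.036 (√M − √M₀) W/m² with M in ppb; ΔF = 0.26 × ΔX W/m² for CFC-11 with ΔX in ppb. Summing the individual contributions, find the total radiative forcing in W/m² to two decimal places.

ΔF = 2.42 W/m²

CO₂: 4.84 × ln(394/274) = 4.84 × ln(1.43796) = 4.84 × 0.36323 = 1.7580 W/m².
CH₄: 0.036 × (√1898 − √732) = 0.036 × (43.5660 − 27.0555) = 0.036 × 16.5105 = 0.5944 W/m².
CFC-11: Δ = 260 − 0 = 260 ppt = 0.260 ppb; ΔF = 0.26 × 0.260 = 0.0676 W/m².
Total ΔF = 1.7580 + 0.5944 + 0.0676 = 2.4200 W/m².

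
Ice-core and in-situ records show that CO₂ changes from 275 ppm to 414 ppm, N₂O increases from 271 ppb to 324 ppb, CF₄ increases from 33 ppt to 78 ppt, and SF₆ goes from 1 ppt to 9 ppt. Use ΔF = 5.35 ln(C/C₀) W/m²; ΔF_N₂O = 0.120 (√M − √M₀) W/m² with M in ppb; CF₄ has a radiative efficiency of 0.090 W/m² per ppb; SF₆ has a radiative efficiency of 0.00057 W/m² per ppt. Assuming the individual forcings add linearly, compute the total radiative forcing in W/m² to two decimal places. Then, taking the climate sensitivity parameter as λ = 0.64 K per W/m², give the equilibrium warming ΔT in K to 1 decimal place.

ΔF = 2.38 W/m²; ΔT = 1.5 K

CO₂: 5.35 × ln(414/275) = 5.35 × ln(1.50545) = 5.35 × 0.40909 = 2.1886 W/m².
N₂O: 0.120 × (√324 − √271) = 0.120 × (18.0000 − 16.4621) = 0.120 × 1.5379 = 0.1845 W/m².
CF₄: Δ = 78 − 33 = 45 ppt = 0.045 ppb; ΔF = 0.090 × 0.045 = 0.0041 W/m².
SF₆: ΔF = 0.00057 × (9 − 1) = 0.00057 × 8 = 0.0046 W/m².
Total ΔF = 2.1886 + 0.1845 + 0.0041 + 0.0046 = 2.3818 W/m².
ΔT = λ ΔF = 0.64 × 2.38 = 1.5232 K.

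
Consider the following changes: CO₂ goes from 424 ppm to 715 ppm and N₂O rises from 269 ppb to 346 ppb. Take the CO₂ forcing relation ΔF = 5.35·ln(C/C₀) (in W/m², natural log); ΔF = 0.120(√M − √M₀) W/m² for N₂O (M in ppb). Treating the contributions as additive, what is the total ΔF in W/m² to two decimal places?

CO₂: 5.35 × ln(715/424) = 5.35 × ln(1.68632) = 5.35 × 0.52255 = 2.7956 W/m².
N₂O: 0.120 × (√346 − √269) = 0.120 × (18.6011 − 16.4012) = 0.120 × 2.1999 = 0.2640 W/m².
Total ΔF = 2.7956 + 0.2640 = 3.0596 W/m².

ΔF = 3.06 W/m²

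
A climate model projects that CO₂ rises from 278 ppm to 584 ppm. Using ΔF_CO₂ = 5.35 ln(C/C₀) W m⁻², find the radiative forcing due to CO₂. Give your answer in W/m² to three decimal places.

ΔF = 3.971 W/m²

CO₂: 5.35 × ln(584/278) = 5.35 × ln(2.10072) = 5.35 × 0.74228 = 3.9712 W/m².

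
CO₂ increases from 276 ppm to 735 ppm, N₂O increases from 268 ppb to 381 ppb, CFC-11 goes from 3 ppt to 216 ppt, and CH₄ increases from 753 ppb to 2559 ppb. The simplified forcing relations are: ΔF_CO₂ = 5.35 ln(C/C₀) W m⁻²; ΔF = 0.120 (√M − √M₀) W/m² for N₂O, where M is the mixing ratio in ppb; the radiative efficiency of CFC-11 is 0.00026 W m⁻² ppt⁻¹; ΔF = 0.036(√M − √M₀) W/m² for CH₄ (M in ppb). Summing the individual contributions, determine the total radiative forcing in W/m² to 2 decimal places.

CO₂: 5.35 × ln(735/276) = 5.35 × ln(2.66304) = 5.35 × 0.97947 = 5.2402 W/m².
N₂O: 0.120 × (√381 − √268) = 0.120 × (19.5192 − 16.3707) = 0.120 × 3.1485 = 0.3778 W/m².
CFC-11: ΔF = 0.00026 × (216 − 3) = 0.00026 × 213 = 0.0554 W/m².
CH₄: 0.036 × (√2559 − √753) = 0.036 × (50.5866 − 27.4408) = 0.036 × 23.1458 = 0.8332 W/m².
Total ΔF = 5.2402 + 0.3778 + 0.0554 + 0.8332 = 6.5066 W/m².

ΔF = 6.51 W/m²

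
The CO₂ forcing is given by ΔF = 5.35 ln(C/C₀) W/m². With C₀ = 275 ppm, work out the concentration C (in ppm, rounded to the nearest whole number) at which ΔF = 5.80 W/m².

C ≈ 813 ppm

Set 5.35 ln(C/275) = 5.80, so ln(C/275) = 5.80/5.35 = 1.08411.
Then C/275 = e^1.08411 = 2.95681, giving C = 275 × 2.95681 = 813.12 ppm.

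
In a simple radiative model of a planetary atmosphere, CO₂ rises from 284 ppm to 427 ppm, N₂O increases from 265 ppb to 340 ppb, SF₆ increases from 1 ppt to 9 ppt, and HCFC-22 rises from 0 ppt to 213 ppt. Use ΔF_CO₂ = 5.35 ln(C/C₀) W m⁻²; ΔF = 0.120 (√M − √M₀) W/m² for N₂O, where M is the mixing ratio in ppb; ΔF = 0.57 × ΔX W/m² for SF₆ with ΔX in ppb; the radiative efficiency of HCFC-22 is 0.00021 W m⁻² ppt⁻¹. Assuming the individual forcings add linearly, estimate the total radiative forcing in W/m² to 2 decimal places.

CO₂: 5.35 × ln(427/284) = 5.35 × ln(1.50352) = 5.35 × 0.40781 = 2.1818 W/m².
N₂O: 0.120 × (√340 − √265) = 0.120 × (18.4391 − 16.2788) = 0.120 × 2.1603 = 0.2592 W/m².
SF₆: Δ = 9 − 1 = 8 ppt = 0.008 ppb; ΔF = 0.57 × 0.008 = 0.0046 W/m².
HCFC-22: ΔF = 0.00021 × (213 − 0) = 0.00021 × 213 = 0.0447 W/m².
Total ΔF = 2.1818 + 0.2592 + 0.0046 + 0.0447 = 2.4903 W/m².

ΔF = 2.49 W/m²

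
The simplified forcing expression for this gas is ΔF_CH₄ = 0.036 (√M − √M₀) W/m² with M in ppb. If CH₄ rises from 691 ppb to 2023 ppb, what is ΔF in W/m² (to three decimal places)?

ΔF = 0.673 W/m²

CH₄: 0.036 × (√2023 − √691) = 0.036 × (44.9778 − 26.2869) = 0.036 × 18.6909 = 0.6729 W/m².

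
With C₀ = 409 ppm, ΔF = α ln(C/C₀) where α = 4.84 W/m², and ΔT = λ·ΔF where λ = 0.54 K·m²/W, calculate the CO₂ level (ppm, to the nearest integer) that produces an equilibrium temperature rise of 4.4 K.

Required forcing: ΔF = ΔT/λ = 4.4/0.54 = 8.1481 W/m².
Then ln(C/409) = ΔF/4.84 = 8.1481/4.84 = 1.68349.
So C = 409 × e^1.68349 = 409 × 5.38431 = 2202.18 ppm.

C ≈ 2202 ppm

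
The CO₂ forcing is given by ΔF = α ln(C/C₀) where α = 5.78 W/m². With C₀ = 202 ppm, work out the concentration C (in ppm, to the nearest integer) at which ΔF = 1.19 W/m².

Set 5.78 ln(C/202) = 1.19, so ln(C/202) = 1.19/5.78 = 0.20588.
Then C/202 = e^0.20588 = 1.22861, giving C = 202 × 1.22861 = 248.18 ppm.

C ≈ 248 ppm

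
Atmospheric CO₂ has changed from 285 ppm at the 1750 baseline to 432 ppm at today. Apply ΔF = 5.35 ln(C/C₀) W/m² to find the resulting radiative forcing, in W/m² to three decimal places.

ΔF = 2.225 W/m²

CO₂ absorption bands are partially saturated, so forcing scales with the logarithm of the concentration ratio.
CO₂: 5.35 × ln(432/285) = 5.35 × ln(1.51579) = 5.35 × 0.41594 = 2.2253 W/m².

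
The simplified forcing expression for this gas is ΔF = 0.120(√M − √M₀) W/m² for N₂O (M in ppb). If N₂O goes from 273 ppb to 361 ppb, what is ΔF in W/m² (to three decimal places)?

ΔF = 0.297 W/m²

N₂O: 0.120 × (√361 − √273) = 0.120 × (19.0000 − 16.5227) = 0.120 × 2.4773 = 0.2973 W/m².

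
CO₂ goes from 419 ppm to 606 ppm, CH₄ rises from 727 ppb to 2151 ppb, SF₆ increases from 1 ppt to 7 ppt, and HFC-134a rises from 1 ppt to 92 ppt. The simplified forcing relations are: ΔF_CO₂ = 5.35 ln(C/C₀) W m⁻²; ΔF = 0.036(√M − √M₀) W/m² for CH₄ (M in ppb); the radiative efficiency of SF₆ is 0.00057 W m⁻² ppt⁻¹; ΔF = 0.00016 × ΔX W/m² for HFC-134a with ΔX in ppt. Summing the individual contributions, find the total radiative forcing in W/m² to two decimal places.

CO₂: 5.35 × ln(606/419) = 5.35 × ln(1.44630) = 5.35 × 0.36901 = 1.9742 W/m².
CH₄: 0.036 × (√2151 − √727) = 0.036 × (46.3789 − 26.9629) = 0.036 × 19.4160 = 0.6990 W/m².
SF₆: ΔF = 0.00057 × (7 − 1) = 0.00057 × 6 = 0.0034 W/m².
HFC-134a: ΔF = 0.00016 × (92 − 1) = 0.00016 × 91 = 0.0146 W/m².
Total ΔF = 1.9742 + 0.6990 + 0.0034 + 0.0146 = 2.6912 W/m².

ΔF = 2.69 W/m²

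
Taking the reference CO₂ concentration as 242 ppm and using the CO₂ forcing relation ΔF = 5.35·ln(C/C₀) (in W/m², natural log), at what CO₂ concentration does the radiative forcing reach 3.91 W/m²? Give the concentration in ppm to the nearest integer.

Set 5.35 ln(C/242) = 3.91, so ln(C/242) = 3.91/5.35 = 0.73084.
Then C/242 = e^0.73084 = 2.07682, giving C = 242 × 2.07682 = 502.59 ppm.

C ≈ 503 ppm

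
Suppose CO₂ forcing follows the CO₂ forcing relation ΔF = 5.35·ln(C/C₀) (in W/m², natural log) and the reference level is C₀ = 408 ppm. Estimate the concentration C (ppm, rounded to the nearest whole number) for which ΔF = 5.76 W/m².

Set 5.35 ln(C/408) = 5.76, so ln(C/408) = 5.76/5.35 = 1.07664.
Then C/408 = e^1.07664 = 2.93480, giving C = 408 × 2.93480 = 1197.40 ppm.

C ≈ 1197 ppm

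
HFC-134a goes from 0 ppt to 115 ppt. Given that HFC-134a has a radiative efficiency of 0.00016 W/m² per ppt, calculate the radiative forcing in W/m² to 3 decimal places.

HFC-134a: ΔF = 0.00016 × (115 − 0) = 0.00016 × 115 = 0.0184 W/m².

ΔF = 0.018 W/m²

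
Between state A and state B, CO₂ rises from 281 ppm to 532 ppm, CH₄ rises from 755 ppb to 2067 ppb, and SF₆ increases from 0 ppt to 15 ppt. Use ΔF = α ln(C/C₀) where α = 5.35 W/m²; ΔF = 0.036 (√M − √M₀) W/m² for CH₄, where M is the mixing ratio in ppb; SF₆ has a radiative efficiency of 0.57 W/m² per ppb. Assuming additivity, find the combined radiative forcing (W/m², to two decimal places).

CO₂: 5.35 × ln(532/281) = 5.35 × ln(1.89324) = 5.35 × 0.63829 = 3.4149 W/m².
CH₄: 0.036 × (√2067 − √755) = 0.036 × (45.4643 − 27.4773) = 0.036 × 17.9870 = 0.6475 W/m².
SF₆: Δ = 15 − 0 = 15 ppt = 0.015 ppb; ΔF = 0.57 × 0.015 = 0.0086 W/m².
Total ΔF = 3.4149 + 0.6475 + 0.0086 = 4.0710 W/m².

ΔF = 4.07 W/m²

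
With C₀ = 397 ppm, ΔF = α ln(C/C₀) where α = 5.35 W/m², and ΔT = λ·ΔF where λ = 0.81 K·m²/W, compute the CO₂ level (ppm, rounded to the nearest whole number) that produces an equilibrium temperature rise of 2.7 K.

Required forcing: ΔF = ΔT/λ = 2.7/0.81 = 3.3333 W/m².
Then ln(C/397) = ΔF/5.35 = 3.3333/5.35 = 0.62305.
So C = 397 × e^0.62305 = 397 × 1.86461 = 740.25 ppm.

C ≈ 740 ppm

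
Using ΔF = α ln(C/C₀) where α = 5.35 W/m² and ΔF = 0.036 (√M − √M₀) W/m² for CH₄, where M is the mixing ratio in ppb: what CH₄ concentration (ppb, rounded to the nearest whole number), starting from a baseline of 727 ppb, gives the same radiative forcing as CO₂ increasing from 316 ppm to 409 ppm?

M ≈ 4264 ppb

CO₂ forcing: 5.35 × ln(409/316) = 5.35 × 0.257973 = 1.38016 W/m².
Set 0.036(√M − √727) = 1.38016: √M = 1.38016/0.036 + √727 = 38.3378 + 26.9629 = 65.3007.
M = (65.3007)² = 4264.18 ppb.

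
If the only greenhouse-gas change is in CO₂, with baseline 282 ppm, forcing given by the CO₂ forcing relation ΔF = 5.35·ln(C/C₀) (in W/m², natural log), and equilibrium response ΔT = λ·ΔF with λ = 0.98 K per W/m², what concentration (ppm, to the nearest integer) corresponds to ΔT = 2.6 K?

C ≈ 463 ppm

Required forcing: ΔF = ΔT/λ = 2.6/0.98 = 2.6531 W/m².
Then ln(C/282) = ΔF/5.35 = 2.6531/5.35 = 0.49591.
So C = 282 × e^0.49591 = 282 × 1.64199 = 463.04 ppm.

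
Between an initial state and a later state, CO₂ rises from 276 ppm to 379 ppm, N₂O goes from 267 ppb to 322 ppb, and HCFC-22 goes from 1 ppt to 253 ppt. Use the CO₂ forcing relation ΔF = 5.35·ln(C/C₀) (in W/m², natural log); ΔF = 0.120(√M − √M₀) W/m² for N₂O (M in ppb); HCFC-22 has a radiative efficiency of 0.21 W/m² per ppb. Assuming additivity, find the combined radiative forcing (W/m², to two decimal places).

ΔF = 1.94 W/m²

CO₂: 5.35 × ln(379/276) = 5.35 × ln(1.37319) = 5.35 × 0.31714 = 1.6967 W/m².
N₂O: 0.120 × (√322 − √267) = 0.120 × (17.9444 − 16.3401) = 0.120 × 1.6043 = 0.1925 W/m².
HCFC-22: Δ = 253 − 1 = 252 ppt = 0.252 ppb; ΔF = 0.21 × 0.252 = 0.0529 W/m².
Total ΔF = 1.6967 + 0.1925 + 0.0529 = 1.9421 W/m².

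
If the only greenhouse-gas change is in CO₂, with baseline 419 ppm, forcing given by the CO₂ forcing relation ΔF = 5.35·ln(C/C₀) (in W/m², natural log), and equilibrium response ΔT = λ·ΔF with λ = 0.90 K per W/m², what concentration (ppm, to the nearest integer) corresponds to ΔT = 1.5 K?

Required forcing: ΔF = ΔT/λ = 1.5/0.90 = 1.6667 W/m².
Then ln(C/419) = ΔF/5.35 = 1.6667/5.35 = 0.31153.
So C = 419 × e^0.31153 = 419 × 1.36551 = 572.15 ppm.

C ≈ 572 ppm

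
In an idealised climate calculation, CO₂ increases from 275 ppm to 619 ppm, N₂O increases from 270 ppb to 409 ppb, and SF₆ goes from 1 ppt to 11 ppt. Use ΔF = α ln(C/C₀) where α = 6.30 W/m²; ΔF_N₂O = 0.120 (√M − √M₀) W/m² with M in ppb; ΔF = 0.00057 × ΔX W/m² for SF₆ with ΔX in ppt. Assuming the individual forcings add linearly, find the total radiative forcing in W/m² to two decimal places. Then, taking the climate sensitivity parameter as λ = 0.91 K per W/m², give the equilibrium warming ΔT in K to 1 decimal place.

ΔF = 5.57 W/m²; ΔT = 5.1 K

CO₂: 6.30 × ln(619/275) = 6.30 × ln(2.25091) = 6.30 × 0.81133 = 5.1114 W/m².
N₂O: 0.120 × (√409 − √270) = 0.120 × (20.2237 − 16.4317) = 0.120 × 3.7920 = 0.4550 W/m².
SF₆: ΔF = 0.00057 × (11 − 1) = 0.00057 × 10 = 0.0057 W/m².
Total ΔF = 5.1114 + 0.4550 + 0.0057 = 5.5721 W/m².
ΔT = λ ΔF = 0.91 × 5.57 = 5.0687 K.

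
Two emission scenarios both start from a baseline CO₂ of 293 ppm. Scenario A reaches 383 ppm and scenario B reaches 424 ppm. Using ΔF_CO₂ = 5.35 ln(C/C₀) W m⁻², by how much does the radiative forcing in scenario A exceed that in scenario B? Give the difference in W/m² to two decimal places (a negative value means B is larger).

ΔF_A − ΔF_B = -0.54 W/m²

ΔF_A = 5.35 ln(383/293) = 5.35 × 0.26786 = 1.4331 W/m².
ΔF_B = 5.35 ln(424/293) = 5.35 × 0.36956 = 1.9771 W/m².
Difference: 1.4331 − 1.9771 = -0.5440 W/m².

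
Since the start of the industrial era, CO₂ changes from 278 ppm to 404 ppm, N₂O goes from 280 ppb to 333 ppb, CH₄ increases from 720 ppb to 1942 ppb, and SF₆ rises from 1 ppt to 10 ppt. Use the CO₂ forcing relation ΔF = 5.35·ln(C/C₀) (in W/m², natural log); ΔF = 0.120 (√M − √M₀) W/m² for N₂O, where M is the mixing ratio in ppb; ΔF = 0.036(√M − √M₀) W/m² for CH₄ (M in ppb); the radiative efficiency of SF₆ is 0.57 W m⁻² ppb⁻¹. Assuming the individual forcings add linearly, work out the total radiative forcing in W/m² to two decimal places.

ΔF = 2.81 W/m²

CO₂: 5.35 × ln(404/278) = 5.35 × ln(1.45324) = 5.35 × 0.37380 = 1.9998 W/m².
N₂O: 0.120 × (√333 − √280) = 0.120 × (18.2483 − 16.7332) = 0.120 × 1.5151 = 0.1818 W/m².
CH₄: 0.036 × (√1942 − √720) = 0.036 × (44.0681 − 26.8328) = 0.036 × 17.2353 = 0.6205 W/m².
SF₆: Δ = 10 − 1 = 9 ppt = 0.009 ppb; ΔF = 0.57 × 0.009 = 0.0051 W/m².
Total ΔF = 1.9998 + 0.1818 + 0.6205 + 0.0051 = 2.8072 W/m².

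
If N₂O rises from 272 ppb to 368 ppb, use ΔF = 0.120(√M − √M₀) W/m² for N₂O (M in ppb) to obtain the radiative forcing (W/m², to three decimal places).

N₂O: 0.120 × (√368 − √272) = 0.120 × (19.1833 − 16.4924) = 0.120 × 2.6909 = 0.3229 W/m².

ΔF = 0.323 W/m²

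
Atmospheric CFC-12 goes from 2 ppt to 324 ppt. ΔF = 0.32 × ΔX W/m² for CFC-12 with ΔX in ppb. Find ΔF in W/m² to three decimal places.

ΔF = 0.103 W/m²

CFC-12: Δ = 324 − 2 = 322 ppt = 0.322 ppb; ΔF = 0.32 × 0.322 = 0.1030 W/m².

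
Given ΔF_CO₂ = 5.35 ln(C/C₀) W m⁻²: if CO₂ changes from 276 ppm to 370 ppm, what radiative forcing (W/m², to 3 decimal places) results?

CO₂: 5.35 × ln(370/276) = 5.35 × ln(1.34058) = 5.35 × 0.29310 = 1.5681 W/m².

ΔF = 1.568 W/m²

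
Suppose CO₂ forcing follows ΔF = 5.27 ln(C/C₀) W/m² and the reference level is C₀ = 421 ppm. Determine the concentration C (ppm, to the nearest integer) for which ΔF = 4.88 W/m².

Set 5.27 ln(C/421) = 4.88, so ln(C/421) = 4.88/5.27 = 0.92600.
Then C/421 = e^0.92600 = 2.52439, giving C = 421 × 2.52439 = 1062.77 ppm.

C ≈ 1063 ppm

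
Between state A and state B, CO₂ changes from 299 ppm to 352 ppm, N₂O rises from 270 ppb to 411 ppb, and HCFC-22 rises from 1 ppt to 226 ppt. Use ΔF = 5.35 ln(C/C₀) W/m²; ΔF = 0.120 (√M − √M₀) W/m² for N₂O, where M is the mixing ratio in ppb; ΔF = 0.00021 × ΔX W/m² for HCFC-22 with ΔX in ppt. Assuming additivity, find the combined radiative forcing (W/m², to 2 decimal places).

ΔF = 1.38 W/m²

CO₂: 5.35 × ln(352/299) = 5.35 × ln(1.17726) = 5.35 × 0.16319 = 0.8731 W/m².
N₂O: 0.120 × (√411 − √270) = 0.120 × (20.2731 − 16.4317) = 0.120 × 3.8414 = 0.4610 W/m².
HCFC-22: ΔF = 0.00021 × (226 − 1) = 0.00021 × 225 = 0.0473 W/m².
Total ΔF = 0.8731 + 0.4610 + 0.0473 = 1.3814 W/m².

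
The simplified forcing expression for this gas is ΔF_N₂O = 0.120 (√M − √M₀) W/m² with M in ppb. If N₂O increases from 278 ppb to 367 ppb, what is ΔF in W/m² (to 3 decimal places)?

ΔF = 0.298 W/m²

N₂O: 0.120 × (√367 − √278) = 0.120 × (19.1572 − 16.6733) = 0.120 × 2.4839 = 0.2981 W/m².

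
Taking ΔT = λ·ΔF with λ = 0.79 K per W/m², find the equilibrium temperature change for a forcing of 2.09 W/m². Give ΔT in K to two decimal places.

ΔT = λ ΔF = 0.79 × 2.09 = 1.6511 K.

ΔT = 1.65 K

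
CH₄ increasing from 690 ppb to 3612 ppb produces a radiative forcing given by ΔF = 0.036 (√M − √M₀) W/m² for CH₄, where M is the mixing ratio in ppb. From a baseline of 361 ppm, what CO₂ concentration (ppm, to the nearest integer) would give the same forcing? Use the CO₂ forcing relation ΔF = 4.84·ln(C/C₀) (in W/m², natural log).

CH₄ forcing: 0.036 × (√3612 − √690) = 0.036 × (60.0999 − 26.2679) = 0.036 × 33.8320 = 1.21795 W/m².
Set 4.84 ln(C/361) = 1.21795: ln(C/361) = 1.21795/4.84 = 0.25164, so C = 361 × e^0.25164 = 361 × 1.28613 = 464.29 ppm.

C ≈ 464 ppm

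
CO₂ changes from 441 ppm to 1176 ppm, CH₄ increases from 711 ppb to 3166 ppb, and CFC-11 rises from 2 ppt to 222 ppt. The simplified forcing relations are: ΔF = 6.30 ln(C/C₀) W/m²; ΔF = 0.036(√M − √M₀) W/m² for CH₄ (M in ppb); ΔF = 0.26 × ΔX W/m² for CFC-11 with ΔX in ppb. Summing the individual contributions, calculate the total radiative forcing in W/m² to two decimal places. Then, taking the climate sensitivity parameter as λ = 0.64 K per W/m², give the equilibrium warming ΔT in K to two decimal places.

CO₂: 6.30 × ln(1176/441) = 6.30 × ln(2.66667) = 6.30 × 0.98083 = 6.1792 W/m².
CH₄: 0.036 × (√3166 − √711) = 0.036 × (56.2672 − 26.6646) = 0.036 × 29.6026 = 1.0657 W/m².
CFC-11: Δ = 222 − 2 = 220 ppt = 0.220 ppb; ΔF = 0.26 × 0.220 = 0.0572 W/m².
Total ΔF = 6.1792 + 1.0657 + 0.0572 = 7.3021 W/m².
ΔT = λ ΔF = 0.64 × 7.30 = 4.6720 K.

ΔF = 7.30 W/m²; ΔT = 4.67 K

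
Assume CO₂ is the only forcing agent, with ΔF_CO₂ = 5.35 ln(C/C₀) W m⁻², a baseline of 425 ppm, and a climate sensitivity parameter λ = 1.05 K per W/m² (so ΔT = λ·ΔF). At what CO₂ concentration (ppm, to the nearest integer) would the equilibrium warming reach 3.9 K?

Required forcing: ΔF = ΔT/λ = 3.9/1.05 = 3.7143 W/m².
Then ln(C/425) = ΔF/5.35 = 3.7143/5.35 = 0.69426.
So C = 425 × e^0.69426 = 425 × 2.00223 = 850.95 ppm.

C ≈ 851 ppm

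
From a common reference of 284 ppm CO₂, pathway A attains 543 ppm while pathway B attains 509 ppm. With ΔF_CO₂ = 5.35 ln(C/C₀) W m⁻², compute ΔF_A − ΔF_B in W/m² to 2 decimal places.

ΔF_A − ΔF_B = 0.35 W/m²

ΔF_A = 5.35 ln(543/284) = 5.35 × 0.64814 = 3.4675 W/m².
ΔF_B = 5.35 ln(509/284) = 5.35 × 0.58347 = 3.1216 W/m².
Difference: 3.4675 − 3.1216 = 0.3459 W/m².
(Equivalently, ΔF_A − ΔF_B = 5.35 ln(543/509) = 5.35 × 0.06466 = 0.3459 W/m².)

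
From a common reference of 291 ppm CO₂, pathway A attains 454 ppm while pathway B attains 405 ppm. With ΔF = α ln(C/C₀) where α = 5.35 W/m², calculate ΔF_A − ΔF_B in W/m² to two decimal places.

ΔF_A − ΔF_B = 0.61 W/m²

ΔF_A = 5.35 ln(454/291) = 5.35 × 0.44477 = 2.3795 W/m².
ΔF_B = 5.35 ln(405/291) = 5.35 × 0.33056 = 1.7685 W/m².
Difference: 2.3795 − 1.7685 = 0.6110 W/m².
(Equivalently, ΔF_A − ΔF_B = 5.35 ln(454/405) = 5.35 × 0.11421 = 0.6110 W/m².)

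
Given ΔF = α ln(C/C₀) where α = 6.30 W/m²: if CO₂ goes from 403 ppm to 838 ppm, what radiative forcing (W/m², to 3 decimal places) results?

ΔF = 4.612 W/m²

CO₂: 6.30 × ln(838/403) = 6.30 × ln(2.07940) = 6.30 × 0.73208 = 4.6121 W/m².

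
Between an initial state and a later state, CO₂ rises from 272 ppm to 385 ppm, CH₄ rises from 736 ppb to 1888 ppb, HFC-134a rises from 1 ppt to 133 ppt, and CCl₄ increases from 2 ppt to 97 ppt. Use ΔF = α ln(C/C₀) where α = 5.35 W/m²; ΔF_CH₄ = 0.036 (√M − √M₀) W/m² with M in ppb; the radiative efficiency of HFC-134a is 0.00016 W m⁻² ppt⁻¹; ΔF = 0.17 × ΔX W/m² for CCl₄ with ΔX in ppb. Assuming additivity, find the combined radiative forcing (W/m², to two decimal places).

CO₂: 5.35 × ln(385/272) = 5.35 × ln(1.41544) = 5.35 × 0.34744 = 1.8588 W/m².
CH₄: 0.036 × (√1888 − √736) = 0.036 × (43.4511 − 27.1293) = 0.036 × 16.3218 = 0.5876 W/m².
HFC-134a: ΔF = 0.00016 × (133 − 1) = 0.00016 × 132 = 0.0211 W/m².
CCl₄: Δ = 97 − 2 = 95 ppt = 0.095 ppb; ΔF = 0.17 × 0.095 = 0.0162 W/m².
Total ΔF = 1.8588 + 0.5876 + 0.0211 + 0.0162 = 2.4837 W/m².

ΔF = 2.48 W/m²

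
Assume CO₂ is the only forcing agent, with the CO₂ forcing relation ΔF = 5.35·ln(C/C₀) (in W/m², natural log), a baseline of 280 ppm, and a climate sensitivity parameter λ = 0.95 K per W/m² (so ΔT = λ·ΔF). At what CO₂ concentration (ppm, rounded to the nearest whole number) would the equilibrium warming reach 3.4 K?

Required forcing: ΔF = ΔT/λ = 3.4/0.95 = 3.5789 W/m².
Then ln(C/280) = ΔF/5.35 = 3.5789/5.35 = 0.66895.
So C = 280 × e^0.66895 = 280 × 1.95219 = 546.61 ppm.

C ≈ 547 ppm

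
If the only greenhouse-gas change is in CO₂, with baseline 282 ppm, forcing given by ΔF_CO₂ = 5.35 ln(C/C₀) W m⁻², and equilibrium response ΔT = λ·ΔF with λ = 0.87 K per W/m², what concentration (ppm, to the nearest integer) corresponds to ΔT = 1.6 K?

C ≈ 398 ppm

Required forcing: ΔF = ΔT/λ = 1.6/0.87 = 1.8391 W/m².
Then ln(C/282) = ΔF/5.35 = 1.8391/5.35 = 0.34376.
So C = 282 × e^0.34376 = 282 × 1.41024 = 397.69 ppm.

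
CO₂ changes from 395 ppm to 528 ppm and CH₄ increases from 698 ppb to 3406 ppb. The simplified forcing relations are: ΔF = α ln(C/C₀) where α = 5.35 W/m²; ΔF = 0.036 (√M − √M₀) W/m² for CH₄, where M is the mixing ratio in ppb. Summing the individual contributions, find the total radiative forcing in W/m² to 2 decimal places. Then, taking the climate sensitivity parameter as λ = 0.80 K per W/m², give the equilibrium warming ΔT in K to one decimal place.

ΔF = 2.70 W/m²; ΔT = 2.2 K

CO₂: 5.35 × ln(528/395) = 5.35 × ln(1.33671) = 5.35 × 0.29021 = 1.5526 W/m².
CH₄: 0.036 × (√3406 − √698) = 0.036 × (58.3609 − 26.4197) = 0.036 × 31.9412 = 1.1499 W/m².
Total ΔF = 1.5526 + 1.1499 = 2.7025 W/m².
ΔT = λ ΔF = 0.80 × 2.70 = 2.1600 K.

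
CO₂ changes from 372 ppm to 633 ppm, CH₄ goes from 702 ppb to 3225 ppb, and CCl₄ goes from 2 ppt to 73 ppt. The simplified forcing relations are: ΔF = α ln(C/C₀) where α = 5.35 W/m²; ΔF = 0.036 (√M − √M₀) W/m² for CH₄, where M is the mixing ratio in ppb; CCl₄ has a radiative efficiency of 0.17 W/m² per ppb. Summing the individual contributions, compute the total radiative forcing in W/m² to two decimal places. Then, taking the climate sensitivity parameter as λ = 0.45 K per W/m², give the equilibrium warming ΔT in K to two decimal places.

ΔF = 3.95 W/m²; ΔT = 1.78 K

CO₂: 5.35 × ln(633/372) = 5.35 × ln(1.70161) = 5.35 × 0.53157 = 2.8439 W/m².
CH₄: 0.036 × (√3225 − √702) = 0.036 × (56.7891 − 26.4953) = 0.036 × 30.2938 = 1.0906 W/m².
CCl₄: Δ = 73 − 2 = 71 ppt = 0.071 ppb; ΔF = 0.17 × 0.071 = 0.0121 W/m².
Total ΔF = 2.8439 + 1.0906 + 0.0121 = 3.9466 W/m².
ΔT = λ ΔF = 0.45 × 3.95 = 1.7775 K.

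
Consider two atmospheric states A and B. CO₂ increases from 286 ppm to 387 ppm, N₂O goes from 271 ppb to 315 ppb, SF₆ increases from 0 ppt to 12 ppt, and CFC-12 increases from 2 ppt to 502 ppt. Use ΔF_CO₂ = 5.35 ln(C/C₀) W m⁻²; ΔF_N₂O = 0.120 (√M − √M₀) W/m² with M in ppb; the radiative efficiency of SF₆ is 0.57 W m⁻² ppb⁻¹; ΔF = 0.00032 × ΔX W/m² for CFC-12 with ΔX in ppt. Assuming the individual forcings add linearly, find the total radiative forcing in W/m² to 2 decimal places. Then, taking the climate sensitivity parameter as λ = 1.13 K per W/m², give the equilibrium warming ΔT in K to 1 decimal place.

CO₂: 5.35 × ln(387/286) = 5.35 × ln(1.35315) = 5.35 × 0.30244 = 1.6181 W/m².
N₂O: 0.120 × (√315 − √271) = 0.120 × (17.7482 − 16.4621) = 0.120 × 1.2861 = 0.1543 W/m².
SF₆: Δ = 12 − 0 = 12 ppt = 0.012 ppb; ΔF = 0.57 × 0.012 = 0.0068 W/m².
CFC-12: ΔF = 0.00032 × (502 − 2) = 0.00032 × 500 = 0.1600 W/m².
Total ΔF = 1.6181 + 0.1543 + 0.0068 + 0.1600 = 1.9392 W/m².
ΔT = λ ΔF = 1.13 × 1.94 = 2.1922 K.

ΔF = 1.94 W/m²; ΔT = 2.2 K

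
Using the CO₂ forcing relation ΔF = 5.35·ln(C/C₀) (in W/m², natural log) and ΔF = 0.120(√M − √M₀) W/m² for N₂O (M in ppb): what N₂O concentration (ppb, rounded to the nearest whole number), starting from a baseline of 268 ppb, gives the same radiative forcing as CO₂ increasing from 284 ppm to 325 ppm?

CO₂ forcing: 5.35 × ln(325/284) = 5.35 × 0.134851 = 0.72145 W/m².
Set 0.120(√M − √268) = 0.72145: √M = 0.72145/0.120 + √268 = 6.0121 + 16.3707 = 22.3828.
M = (22.3828)² = 500.99 ppb.

M ≈ 501 ppb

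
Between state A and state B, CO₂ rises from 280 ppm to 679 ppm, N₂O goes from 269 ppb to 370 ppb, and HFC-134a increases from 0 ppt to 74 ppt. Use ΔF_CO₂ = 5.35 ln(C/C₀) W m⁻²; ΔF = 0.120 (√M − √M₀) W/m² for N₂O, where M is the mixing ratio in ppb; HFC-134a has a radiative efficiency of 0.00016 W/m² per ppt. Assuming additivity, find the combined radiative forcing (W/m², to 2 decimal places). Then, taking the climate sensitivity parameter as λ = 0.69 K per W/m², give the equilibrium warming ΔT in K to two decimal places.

ΔF = 5.09 W/m²; ΔT = 3.51 K

CO₂: 5.35 × ln(679/280) = 5.35 × ln(2.42500) = 5.35 × 0.88583 = 4.7392 W/m².
N₂O: 0.120 × (√370 − √269) = 0.120 × (19.2354 − 16.4012) = 0.120 × 2.8342 = 0.3401 W/m².
HFC-134a: ΔF = 0.00016 × (74 − 0) = 0.00016 × 74 = 0.0118 W/m².
Total ΔF = 4.7392 + 0.3401 + 0.0118 = 5.0911 W/m².
ΔT = λ ΔF = 0.69 × 5.09 = 3.5121 K.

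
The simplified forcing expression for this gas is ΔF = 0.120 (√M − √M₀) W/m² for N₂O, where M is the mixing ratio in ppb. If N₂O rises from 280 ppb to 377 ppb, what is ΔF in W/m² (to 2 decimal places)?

N₂O: 0.120 × (√377 − √280) = 0.120 × (19.4165 − 16.7332) = 0.120 × 2.6833 = 0.3220 W/m².

ΔF = 0.32 W/m²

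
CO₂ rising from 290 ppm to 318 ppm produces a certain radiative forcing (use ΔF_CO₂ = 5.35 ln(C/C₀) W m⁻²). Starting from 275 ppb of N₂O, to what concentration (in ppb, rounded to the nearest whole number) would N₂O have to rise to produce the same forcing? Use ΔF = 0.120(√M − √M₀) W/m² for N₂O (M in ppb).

M ≈ 428 ppb

CO₂ forcing: 5.35 × ln(318/290) = 5.35 × 0.092170 = 0.49311 W/m².
Set 0.120(√M − √275) = 0.49311: √M = 0.49311/0.120 + √275 = 4.1093 + 16.5831 = 20.6924.
M = (20.6924)² = 428.18 ppb.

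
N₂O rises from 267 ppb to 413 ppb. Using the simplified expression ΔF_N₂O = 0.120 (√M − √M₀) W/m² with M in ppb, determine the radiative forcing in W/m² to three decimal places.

N₂O: 0.120 × (√413 − √267) = 0.120 × (20.3224 − 16.3401) = 0.120 × 3.9823 = 0.4779 W/m².

ΔF = 0.478 W/m²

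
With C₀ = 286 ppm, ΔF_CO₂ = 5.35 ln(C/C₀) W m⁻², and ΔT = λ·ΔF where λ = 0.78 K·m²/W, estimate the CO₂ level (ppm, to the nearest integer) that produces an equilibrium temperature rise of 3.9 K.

C ≈ 728 ppm

Required forcing: ΔF = ΔT/λ = 3.9/0.78 = 5.0000 W/m².
Then ln(C/286) = ΔF/5.35 = 5.0000/5.35 = 0.93458.
So C = 286 × e^0.93458 = 286 × 2.54614 = 728.20 ppm.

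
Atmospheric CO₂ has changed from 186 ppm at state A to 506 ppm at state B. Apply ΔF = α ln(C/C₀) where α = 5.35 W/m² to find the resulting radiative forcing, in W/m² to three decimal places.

CO₂: 5.35 × ln(506/186) = 5.35 × ln(2.72043) = 5.35 × 1.00079 = 5.3542 W/m².

ΔF = 5.354 W/m²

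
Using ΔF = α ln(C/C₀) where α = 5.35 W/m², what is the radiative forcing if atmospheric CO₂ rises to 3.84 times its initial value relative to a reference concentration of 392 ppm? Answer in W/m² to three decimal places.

ΔF = 5.35 × ln(3.84) = 5.35 × 1.34547 = 7.1983 W/m².

ΔF = 7.198 W/m²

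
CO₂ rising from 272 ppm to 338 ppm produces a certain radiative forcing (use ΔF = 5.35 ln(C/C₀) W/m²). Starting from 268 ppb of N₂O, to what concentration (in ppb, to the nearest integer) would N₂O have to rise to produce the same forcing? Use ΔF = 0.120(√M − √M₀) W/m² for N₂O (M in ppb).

M ≈ 679 ppb

CO₂ forcing: 5.35 × ln(338/272) = 5.35 × 0.217244 = 1.16226 W/m².
Set 0.120(√M − √268) = 1.16226: √M = 1.16226/0.120 + √268 = 9.6855 + 16.3707 = 26.0562.
M = (26.0562)² = 678.93 ppb.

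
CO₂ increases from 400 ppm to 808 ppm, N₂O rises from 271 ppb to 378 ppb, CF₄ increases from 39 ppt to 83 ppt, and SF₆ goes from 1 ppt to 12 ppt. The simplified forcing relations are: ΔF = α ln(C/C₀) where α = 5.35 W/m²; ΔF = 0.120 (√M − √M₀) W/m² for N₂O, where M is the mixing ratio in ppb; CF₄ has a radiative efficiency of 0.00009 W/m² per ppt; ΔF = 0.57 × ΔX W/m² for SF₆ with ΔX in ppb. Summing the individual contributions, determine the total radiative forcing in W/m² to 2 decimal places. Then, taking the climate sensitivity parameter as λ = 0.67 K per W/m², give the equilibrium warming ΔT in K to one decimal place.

ΔF = 4.13 W/m²; ΔT = 2.8 K

CO₂: 5.35 × ln(808/400) = 5.35 × ln(2.02000) = 5.35 × 0.70310 = 3.7616 W/m².
N₂O: 0.120 × (√378 − √271) = 0.120 × (19.4422 − 16.4621) = 0.120 × 2.9801 = 0.3576 W/m².
CF₄: ΔF = 0.00009 × (83 − 39) = 0.00009 × 44 = 0.0040 W/m².
SF₆: Δ = 12 − 1 = 11 ppt = 0.011 ppb; ΔF = 0.57 × 0.011 = 0.0063 W/m².
Total ΔF = 3.7616 + 0.3576 + 0.0040 + 0.0063 = 4.1295 W/m².
ΔT = λ ΔF = 0.67 × 4.13 = 2.7671 K.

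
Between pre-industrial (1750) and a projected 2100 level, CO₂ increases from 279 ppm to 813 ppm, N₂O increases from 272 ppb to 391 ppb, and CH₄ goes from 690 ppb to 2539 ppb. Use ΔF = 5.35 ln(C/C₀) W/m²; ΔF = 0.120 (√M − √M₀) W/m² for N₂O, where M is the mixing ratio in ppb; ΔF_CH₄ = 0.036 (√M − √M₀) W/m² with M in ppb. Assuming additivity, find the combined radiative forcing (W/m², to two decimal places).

CO₂: 5.35 × ln(813/279) = 5.35 × ln(2.91398) = 5.35 × 1.06952 = 5.7219 W/m².
N₂O: 0.120 × (√391 − √272) = 0.120 × (19.7737 − 16.4924) = 0.120 × 3.2813 = 0.3938 W/m².
CH₄: 0.036 × (√2539 − √690) = 0.036 × (50.3885 − 26.2679) = 0.036 × 24.1206 = 0.8683 W/m².
Total ΔF = 5.7219 + 0.3938 + 0.8683 = 6.9840 W/m².

ΔF = 6.98 W/m²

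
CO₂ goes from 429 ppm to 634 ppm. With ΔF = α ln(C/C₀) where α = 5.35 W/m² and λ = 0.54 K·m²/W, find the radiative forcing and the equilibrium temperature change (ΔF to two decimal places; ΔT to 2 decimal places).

CO₂: 5.35 × ln(634/429) = 5.35 × ln(1.47786) = 5.35 × 0.39060 = 2.0897 W/m².
ΔT = λ ΔF = 0.54 × 2.09 = 1.1286 K.

ΔF = 2.09 W/m²; ΔT = 1.13 K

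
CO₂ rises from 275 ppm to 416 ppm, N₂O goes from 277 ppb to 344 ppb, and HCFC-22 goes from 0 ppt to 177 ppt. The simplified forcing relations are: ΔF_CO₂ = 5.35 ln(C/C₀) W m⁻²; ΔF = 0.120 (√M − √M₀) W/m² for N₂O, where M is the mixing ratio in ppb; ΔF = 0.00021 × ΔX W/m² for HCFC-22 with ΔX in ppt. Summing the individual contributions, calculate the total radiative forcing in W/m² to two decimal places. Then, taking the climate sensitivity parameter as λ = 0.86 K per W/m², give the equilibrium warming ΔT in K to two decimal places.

CO₂: 5.35 × ln(416/275) = 5.35 × ln(1.51273) = 5.35 × 0.41392 = 2.2145 W/m².
N₂O: 0.120 × (√344 − √277) = 0.120 × (18.5472 − 16.6433) = 0.120 × 1.9039 = 0.2285 W/m².
HCFC-22: ΔF = 0.00021 × (177 − 0) = 0.00021 × 177 = 0.0372 W/m².
Total ΔF = 2.2145 + 0.2285 + 0.0372 = 2.4802 W/m².
ΔT = λ ΔF = 0.86 × 2.48 = 2.1328 K.

ΔF = 2.48 W/m²; ΔT = 2.13 K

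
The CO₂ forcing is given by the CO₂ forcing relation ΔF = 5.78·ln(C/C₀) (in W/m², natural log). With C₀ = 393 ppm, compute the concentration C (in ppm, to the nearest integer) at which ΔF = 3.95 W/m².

C ≈ 778 ppm

Set 5.78 ln(C/393) = 3.95, so ln(C/393) = 3.95/5.78 = 0.68339.
Then C/393 = e^0.68339 = 1.98058, giving C = 393 × 1.98058 = 778.37 ppm.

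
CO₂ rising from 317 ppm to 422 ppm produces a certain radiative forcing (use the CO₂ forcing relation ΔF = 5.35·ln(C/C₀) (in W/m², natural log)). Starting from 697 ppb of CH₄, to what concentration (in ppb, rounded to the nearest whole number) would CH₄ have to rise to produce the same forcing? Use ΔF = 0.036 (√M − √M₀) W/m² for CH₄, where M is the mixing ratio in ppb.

CO₂ forcing: 5.35 × ln(422/317) = 5.35 × 0.286104 = 1.53066 W/m².
Set 0.036(√M − √697) = 1.53066: √M = 1.53066/0.036 + √697 = 42.5183 + 26.4008 = 68.9191.
M = (68.9191)² = 4749.84 ppb.

M ≈ 4750 ppb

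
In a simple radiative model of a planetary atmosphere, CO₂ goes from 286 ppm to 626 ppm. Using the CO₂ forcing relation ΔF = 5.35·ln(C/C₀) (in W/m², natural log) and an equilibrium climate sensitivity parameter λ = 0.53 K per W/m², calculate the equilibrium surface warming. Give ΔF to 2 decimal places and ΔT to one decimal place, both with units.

CO₂: 5.35 × ln(626/286) = 5.35 × ln(2.18881) = 5.35 × 0.78336 = 4.1910 W/m².
ΔT = λ ΔF = 0.53 × 4.19 = 2.2207 K.

ΔF = 4.19 W/m²; ΔT = 2.2 K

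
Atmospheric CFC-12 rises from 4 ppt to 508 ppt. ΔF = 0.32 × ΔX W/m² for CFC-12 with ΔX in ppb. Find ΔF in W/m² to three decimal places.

ΔF = 0.161 W/m²

CFC-12: Δ = 508 − 4 = 504 ppt = 0.504 ppb; ΔF = 0.32 × 0.504 = 0.1613 W/m².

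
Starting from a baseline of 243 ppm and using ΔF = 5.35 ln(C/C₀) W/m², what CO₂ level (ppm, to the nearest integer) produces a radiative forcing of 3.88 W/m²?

C ≈ 502 ppm

Set 5.35 ln(C/243) = 3.88, so ln(C/243) = 3.88/5.35 = 0.72523.
Then C/243 = e^0.72523 = 2.06521, giving C = 243 × 2.06521 = 501.85 ppm.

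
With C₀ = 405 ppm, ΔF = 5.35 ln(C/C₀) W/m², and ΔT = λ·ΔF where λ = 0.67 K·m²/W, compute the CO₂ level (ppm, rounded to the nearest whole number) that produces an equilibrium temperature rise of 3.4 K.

Required forcing: ΔF = ΔT/λ = 3.4/0.67 = 5.0746 W/m².
Then ln(C/405) = ΔF/5.35 = 5.0746/5.35 = 0.94852.
So C = 405 × e^0.94852 = 405 × 2.58189 = 1045.67 ppm.

C ≈ 1046 ppm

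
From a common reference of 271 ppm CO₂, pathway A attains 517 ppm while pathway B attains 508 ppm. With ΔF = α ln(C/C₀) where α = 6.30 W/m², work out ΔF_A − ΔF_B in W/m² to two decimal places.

ΔF_A − ΔF_B = 0.11 W/m²

ΔF_A = 6.30 ln(517/271) = 6.30 × 0.64592 = 4.0693 W/m².
ΔF_B = 6.30 ln(508/271) = 6.30 × 0.62836 = 3.9587 W/m².
Difference: 4.0693 − 3.9587 = 0.1106 W/m².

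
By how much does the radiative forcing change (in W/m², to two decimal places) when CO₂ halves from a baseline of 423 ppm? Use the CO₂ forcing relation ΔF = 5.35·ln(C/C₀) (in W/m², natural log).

ΔF = -3.71 W/m²

Because the forcing depends only on the ratio C/C₀, the initial concentration does not enter.
ΔF = 5.35 × ln(0.5) = 5.35 × -0.69315 = -3.7084 W/m².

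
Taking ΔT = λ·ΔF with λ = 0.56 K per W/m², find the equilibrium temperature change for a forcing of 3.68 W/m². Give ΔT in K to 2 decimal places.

ΔT = 2.06 K

ΔT = λ ΔF = 0.56 × 3.68 = 2.0608 K.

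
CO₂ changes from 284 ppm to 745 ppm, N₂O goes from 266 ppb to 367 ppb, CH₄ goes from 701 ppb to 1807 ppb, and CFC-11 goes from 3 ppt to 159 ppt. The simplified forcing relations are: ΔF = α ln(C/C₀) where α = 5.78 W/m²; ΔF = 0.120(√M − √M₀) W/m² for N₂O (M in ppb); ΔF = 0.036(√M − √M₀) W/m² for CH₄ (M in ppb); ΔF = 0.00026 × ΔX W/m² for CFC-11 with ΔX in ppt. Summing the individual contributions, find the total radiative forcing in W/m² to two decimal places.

CO₂: 5.78 × ln(745/284) = 5.78 × ln(2.62324) = 5.78 × 0.96441 = 5.5743 W/m².
N₂O: 0.120 × (√367 − √266) = 0.120 × (19.1572 − 16.3095) = 0.120 × 2.8477 = 0.3417 W/m².
CH₄: 0.036 × (√1807 − √701) = 0.036 × (42.5088 − 26.4764) = 0.036 × 16.0324 = 0.5772 W/m².
CFC-11: ΔF = 0.00026 × (159 − 3) = 0.00026 × 156 = 0.0406 W/m².
Total ΔF = 5.5743 + 0.3417 + 0.5772 + 0.0406 = 6.5338 W/m².

ΔF = 6.53 W/m²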